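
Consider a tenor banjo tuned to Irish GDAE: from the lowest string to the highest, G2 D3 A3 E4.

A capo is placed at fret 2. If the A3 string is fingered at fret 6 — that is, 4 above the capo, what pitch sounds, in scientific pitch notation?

The capo raises the open A3 by 2 semitones to B3; fretting 4 more gives A3 + 2 + 4 = A3 + 6 semitones = D#4.
(Also written Eb.)

D#4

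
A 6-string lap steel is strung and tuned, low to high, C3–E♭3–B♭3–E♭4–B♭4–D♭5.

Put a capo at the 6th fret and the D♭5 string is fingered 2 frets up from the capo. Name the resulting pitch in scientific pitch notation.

A5

The capo raises the open D♭5 by 6 semitones to G5; fretting 2 more gives D♭5 + 6 + 2 = D♭5 + 8 semitones = A5.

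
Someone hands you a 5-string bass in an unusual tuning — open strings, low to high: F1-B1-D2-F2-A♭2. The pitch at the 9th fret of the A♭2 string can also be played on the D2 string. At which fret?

A♭2 at fret 9 is A♭2 + 9 semitones = F3.
The open D2 string is 6 semitones below the open A♭2, so the same pitch on the D2 string lies at fret 9 + 6 = 15.

15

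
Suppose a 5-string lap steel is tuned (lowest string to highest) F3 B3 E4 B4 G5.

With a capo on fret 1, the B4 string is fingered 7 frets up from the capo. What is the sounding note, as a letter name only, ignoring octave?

G

The capo raises the open B4 by 1 semitone to C5; fretting 7 more gives B4 + 1 + 7 = B4 + 8 semitones, landing on G.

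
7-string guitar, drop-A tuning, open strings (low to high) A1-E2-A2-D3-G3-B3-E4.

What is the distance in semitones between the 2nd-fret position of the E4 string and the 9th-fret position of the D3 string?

E4 at fret 2 → F♯4 (MIDI 66); D3 at fret 9 → B3 (MIDI 59).
66 − 59 = 7, so the two pitches are 7 semitones apart, with F♯4 the higher.

7 semitones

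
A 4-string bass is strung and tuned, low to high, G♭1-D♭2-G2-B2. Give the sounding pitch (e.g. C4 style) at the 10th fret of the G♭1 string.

E2

Each fret is one semitone, so G♭1 + 10 = E2.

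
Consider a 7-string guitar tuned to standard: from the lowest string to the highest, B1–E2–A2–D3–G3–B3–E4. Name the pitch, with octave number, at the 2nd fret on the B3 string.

C#4

B3 is MIDI 59. Adding 2 gives 61, which is C#4.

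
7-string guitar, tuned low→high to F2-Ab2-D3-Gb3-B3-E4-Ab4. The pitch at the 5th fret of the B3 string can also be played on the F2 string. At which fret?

B3 at fret 5 is B3 + 5 semitones = E4.
The open F2 string is 18 semitones below the open B3, so the same pitch on the F2 string lies at fret 5 + 18 = 23.

23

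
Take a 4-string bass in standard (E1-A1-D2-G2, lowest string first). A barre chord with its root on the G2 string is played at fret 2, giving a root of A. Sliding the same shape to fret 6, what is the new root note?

C#

Moving from fret 2 to fret 6 shifts the root by 4 semitones.
A up 4 semitones is C#.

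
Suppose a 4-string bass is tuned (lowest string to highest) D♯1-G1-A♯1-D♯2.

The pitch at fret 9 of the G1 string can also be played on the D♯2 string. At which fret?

1

G1 at fret 9 is G1 + 9 semitones = E2.
The open D♯2 string is 8 semitones above the open G1, so the same pitch on the D♯2 string lies at fret 9 − 8 = 1.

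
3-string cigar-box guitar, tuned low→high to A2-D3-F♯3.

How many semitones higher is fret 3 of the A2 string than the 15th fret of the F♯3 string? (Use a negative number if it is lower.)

A2 at fret 3 → C3 (MIDI 48); F♯3 at fret 15 → A4 (MIDI 69).
48 − 69 = -21, so the two pitches are 21 semitones apart.

-21 semitones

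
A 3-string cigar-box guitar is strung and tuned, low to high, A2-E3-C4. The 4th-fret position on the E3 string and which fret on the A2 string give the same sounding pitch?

11

E3 at fret 4 is E3 + 4 semitones = G♯3.
The open A2 string is 7 semitones below the open E3, so the same pitch on the A2 string lies at fret 4 + 7 = 11.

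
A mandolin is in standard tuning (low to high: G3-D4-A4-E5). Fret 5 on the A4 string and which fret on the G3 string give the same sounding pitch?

A4 at fret 5 is A4 + 5 semitones = D5.
The open G3 string is 14 semitones below the open A4, so the same pitch on the G3 string lies at fret 5 + 14 = 19.

19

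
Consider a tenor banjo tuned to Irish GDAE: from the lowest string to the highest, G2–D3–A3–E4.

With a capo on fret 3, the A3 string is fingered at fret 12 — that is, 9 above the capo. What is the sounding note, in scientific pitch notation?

A4

The capo raises the open A3 by 3 semitones to C4; fretting 9 more gives A3 + 3 + 9 = A3 + 12 semitones = A4.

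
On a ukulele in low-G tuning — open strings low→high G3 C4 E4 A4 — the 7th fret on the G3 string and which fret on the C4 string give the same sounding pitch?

2

Fret 7 on G3 is MIDI 55 + 7 = 62 (D4). On the C4 string (open MIDI 60), that pitch is 62 − 60 = fret 2.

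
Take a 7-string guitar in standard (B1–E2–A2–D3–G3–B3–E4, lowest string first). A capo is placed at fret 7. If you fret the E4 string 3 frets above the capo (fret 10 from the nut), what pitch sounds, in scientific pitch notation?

D5

The capo raises the open E4 by 7 semitones to B4; fretting 3 more gives E4 + 7 + 3 = E4 + 10 semitones = D5.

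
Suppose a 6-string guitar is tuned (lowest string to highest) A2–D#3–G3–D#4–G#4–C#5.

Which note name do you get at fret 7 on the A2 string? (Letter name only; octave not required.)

E

Each fret is one semitone, so A2 + 7 = E.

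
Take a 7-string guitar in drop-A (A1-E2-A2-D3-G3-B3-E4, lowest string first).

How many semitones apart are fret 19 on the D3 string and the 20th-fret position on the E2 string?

9 semitones

D3 at fret 19 → A4 (MIDI 69); E2 at fret 20 → C4 (MIDI 60).
69 − 60 = 9, so the two pitches are 9 semitones apart, with A4 the higher.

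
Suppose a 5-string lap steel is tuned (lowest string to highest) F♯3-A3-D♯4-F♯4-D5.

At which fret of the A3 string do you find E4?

E4 is 7 semitones above the open A3 (A–A#–B–C–C#–D–D#–E), so it sits at fret 7.

7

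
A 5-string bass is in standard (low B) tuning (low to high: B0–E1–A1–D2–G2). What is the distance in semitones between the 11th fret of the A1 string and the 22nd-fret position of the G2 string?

21 semitones

A1 at fret 11 → G♯2 (MIDI 44); G2 at fret 22 → F4 (MIDI 65).
44 − 65 = -21, so the two pitches are 21 semitones apart, with F4 the higher.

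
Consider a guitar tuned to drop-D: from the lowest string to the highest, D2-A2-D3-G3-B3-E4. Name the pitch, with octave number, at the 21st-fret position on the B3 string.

Each fret is one semitone, so B3 + 21 = G♯5.
(Equivalently spelled A♭5.)

G♯5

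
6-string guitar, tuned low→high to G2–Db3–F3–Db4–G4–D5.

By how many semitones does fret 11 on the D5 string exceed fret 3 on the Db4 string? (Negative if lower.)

D5 at fret 11 → Db6 (MIDI 85); Db4 at fret 3 → E4 (MIDI 64).
85 − 64 = 21, so the two pitches are 21 semitones apart.

21 semitones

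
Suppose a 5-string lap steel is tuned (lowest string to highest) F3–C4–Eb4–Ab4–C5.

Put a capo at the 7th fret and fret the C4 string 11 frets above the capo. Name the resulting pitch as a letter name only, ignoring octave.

Gb

The capo raises the open C4 by 7 semitones to G4; fretting 11 more gives C4 + 7 + 11 = C4 + 18 semitones, landing on Gb.
(Also written F#.)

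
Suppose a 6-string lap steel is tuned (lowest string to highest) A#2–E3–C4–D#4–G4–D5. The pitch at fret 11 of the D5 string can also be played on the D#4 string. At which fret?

D5 at fret 11 is D5 + 11 semitones = C#6.
The open D#4 string is 11 semitones below the open D5, so the same pitch on the D#4 string lies at fret 11 + 11 = 22.

22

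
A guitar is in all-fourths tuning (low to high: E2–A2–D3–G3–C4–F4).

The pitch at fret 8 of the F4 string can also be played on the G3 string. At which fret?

18

Fret 8 on F4 is MIDI 65 + 8 = 73 (C#5). On the G3 string (open MIDI 55), that pitch is 73 − 55 = fret 18.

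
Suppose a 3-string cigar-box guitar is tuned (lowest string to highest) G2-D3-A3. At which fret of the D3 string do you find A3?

A3 is 7 semitones above the open D3 (D–Eb–E–F–Gb–G–Ab–A), so it sits at fret 7.

7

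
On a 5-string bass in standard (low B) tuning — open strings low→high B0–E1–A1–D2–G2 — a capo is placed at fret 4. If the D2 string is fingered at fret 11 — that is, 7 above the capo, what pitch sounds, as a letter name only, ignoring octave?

The capo raises the open D2 by 4 semitones to F♯2; fretting 7 more gives D2 + 4 + 7 = D2 + 11 semitones, landing on C♯.
(Also written D♭.)

C♯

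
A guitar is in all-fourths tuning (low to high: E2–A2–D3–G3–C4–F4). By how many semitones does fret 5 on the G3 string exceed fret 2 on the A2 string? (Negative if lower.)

G3 at fret 5 → C4 (MIDI 60); A2 at fret 2 → B2 (MIDI 47).
60 − 47 = 13, so the two pitches are 13 semitones apart.

13 semitones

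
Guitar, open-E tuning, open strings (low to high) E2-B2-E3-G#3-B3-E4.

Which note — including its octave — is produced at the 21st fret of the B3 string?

G#5

B3 is MIDI 59. Adding 21 gives 80, which is G#5.
(Equivalently spelled Ab5.)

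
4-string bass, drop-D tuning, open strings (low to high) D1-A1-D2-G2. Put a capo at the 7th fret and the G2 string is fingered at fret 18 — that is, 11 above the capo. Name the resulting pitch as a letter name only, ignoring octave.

The capo raises the open G2 by 7 semitones to D3; fretting 11 more gives G2 + 7 + 11 = G2 + 18 semitones, landing on C#.
(Also written Db.)

C#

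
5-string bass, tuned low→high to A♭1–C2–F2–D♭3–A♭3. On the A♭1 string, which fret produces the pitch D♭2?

5

D♭2 is 5 semitones above the open A♭1 (Ab–A–Bb–B–C–Db), so it sits at fret 5.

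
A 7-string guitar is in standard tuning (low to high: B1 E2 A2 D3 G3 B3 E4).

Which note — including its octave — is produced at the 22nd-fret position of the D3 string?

Each fret is one semitone, so D3 + 22 = C5.

C5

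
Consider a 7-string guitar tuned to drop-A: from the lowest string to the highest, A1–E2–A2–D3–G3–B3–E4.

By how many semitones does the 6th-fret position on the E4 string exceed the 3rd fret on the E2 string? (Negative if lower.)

27 semitones

E4 at fret 6 → A#4 (MIDI 70); E2 at fret 3 → G2 (MIDI 43).
70 − 43 = 27, so the two pitches are 27 semitones apart.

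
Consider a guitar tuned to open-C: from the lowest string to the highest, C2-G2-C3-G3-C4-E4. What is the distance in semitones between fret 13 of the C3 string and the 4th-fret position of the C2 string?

21 semitones

C3 at fret 13 → C#4 (MIDI 61); C2 at fret 4 → E2 (MIDI 40).
61 − 40 = 21, so the two pitches are 21 semitones apart, with C#4 the higher.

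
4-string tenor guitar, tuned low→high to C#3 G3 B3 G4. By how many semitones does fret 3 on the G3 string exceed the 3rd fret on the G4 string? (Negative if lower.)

-12 semitones

G3 at fret 3 → A#3 (MIDI 58); G4 at fret 3 → A#4 (MIDI 70).
58 − 70 = -12, so the two pitches are 12 semitones apart.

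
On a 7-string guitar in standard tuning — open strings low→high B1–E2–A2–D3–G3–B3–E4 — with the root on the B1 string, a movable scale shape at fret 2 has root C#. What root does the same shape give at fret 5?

E

Moving from fret 2 to fret 5 shifts the root by 3 semitones.
C# up 3 semitones is E.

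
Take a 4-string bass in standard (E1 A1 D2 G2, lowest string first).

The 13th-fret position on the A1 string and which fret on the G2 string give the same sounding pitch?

Fret 13 on A1 is MIDI 33 + 13 = 46 (A#2). On the G2 string (open MIDI 43), that pitch is 46 − 43 = fret 3.

3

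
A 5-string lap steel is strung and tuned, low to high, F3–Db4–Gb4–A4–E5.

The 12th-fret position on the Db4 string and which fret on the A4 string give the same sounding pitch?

Db4 at fret 12 is Db4 + 12 semitones = Db5.
The open A4 string is 8 semitones above the open Db4, so the same pitch on the A4 string lies at fret 12 − 8 = 4.

4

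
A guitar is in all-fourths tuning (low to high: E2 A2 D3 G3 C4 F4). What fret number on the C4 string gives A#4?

10

A#4 is 10 semitones above the open C4 (C–C#–D–D#–…–G#–A–A#), so it sits at fret 10.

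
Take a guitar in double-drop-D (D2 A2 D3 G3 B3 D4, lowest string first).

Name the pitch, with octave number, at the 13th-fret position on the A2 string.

A♯3

The open A2 string plus 13 semitones: A–A#–B–C–…–G#–A–A#.
The walk passes from B into C once, so the octave number goes from 2 to 3.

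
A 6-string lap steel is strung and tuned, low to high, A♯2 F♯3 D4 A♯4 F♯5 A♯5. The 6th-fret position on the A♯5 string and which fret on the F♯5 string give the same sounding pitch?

10

A♯5 at fret 6 is A♯5 + 6 semitones = E6.
The open F♯5 string is 4 semitones below the open A♯5, so the same pitch on the F♯5 string lies at fret 6 + 4 = 10.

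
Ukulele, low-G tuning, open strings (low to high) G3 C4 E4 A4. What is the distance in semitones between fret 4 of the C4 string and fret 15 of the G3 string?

6 semitones

C4 at fret 4 → E4 (MIDI 64); G3 at fret 15 → A#4 (MIDI 70).
64 − 70 = -6, so the two pitches are 6 semitones apart, with A#4 the higher.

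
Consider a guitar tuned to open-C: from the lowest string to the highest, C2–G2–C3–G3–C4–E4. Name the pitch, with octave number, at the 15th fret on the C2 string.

D♯3

Each fret is one semitone, so C2 + 15 = D♯3.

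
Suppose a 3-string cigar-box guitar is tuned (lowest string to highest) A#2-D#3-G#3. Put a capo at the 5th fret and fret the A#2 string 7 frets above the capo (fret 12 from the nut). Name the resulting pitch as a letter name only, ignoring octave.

A#

The capo raises the open A#2 by 5 semitones to D#3; fretting 7 more gives A#2 + 5 + 7 = A#2 + 12 semitones, landing on A#.
(Also written Bb.)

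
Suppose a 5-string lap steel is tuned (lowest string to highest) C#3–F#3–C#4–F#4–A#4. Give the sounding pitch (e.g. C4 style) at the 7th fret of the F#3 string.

F#3 is MIDI 54. Adding 7 gives 61, which is C#4.
(Equivalently spelled Db4.)

C#4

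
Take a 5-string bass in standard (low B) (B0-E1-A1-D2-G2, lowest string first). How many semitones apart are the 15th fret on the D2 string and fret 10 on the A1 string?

10 semitones

D2 at fret 15 → F3 (MIDI 53); A1 at fret 10 → G2 (MIDI 43).
53 − 43 = 10, so the two pitches are 10 semitones apart, with F3 the higher.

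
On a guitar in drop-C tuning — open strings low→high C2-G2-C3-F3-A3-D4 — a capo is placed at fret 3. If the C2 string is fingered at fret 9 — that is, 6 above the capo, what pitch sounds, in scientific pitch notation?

A2

The capo raises the open C2 by 3 semitones to D#2; fretting 6 more gives C2 + 3 + 6 = C2 + 9 semitones = A2.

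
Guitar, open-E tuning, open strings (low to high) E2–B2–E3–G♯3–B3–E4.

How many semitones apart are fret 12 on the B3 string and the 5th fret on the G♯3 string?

10 semitones

B3 at fret 12 → B4 (MIDI 71); G♯3 at fret 5 → C♯4 (MIDI 61).
71 − 61 = 10, so the two pitches are 10 semitones apart, with B4 the higher.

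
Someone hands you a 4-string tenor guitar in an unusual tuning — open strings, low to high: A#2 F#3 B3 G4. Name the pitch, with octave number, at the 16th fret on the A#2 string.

D4

A#2 is MIDI 46. Adding 16 gives 62, which is D4.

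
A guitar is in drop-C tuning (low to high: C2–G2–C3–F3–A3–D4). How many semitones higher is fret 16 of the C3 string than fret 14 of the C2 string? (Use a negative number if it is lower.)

14 semitones

C3 at fret 16 → E4 (MIDI 64); C2 at fret 14 → D3 (MIDI 50).
64 − 50 = 14, so the two pitches are 14 semitones apart.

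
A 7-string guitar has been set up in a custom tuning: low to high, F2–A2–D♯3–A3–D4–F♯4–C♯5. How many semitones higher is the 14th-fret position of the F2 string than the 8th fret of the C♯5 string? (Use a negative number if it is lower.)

F2 at fret 14 → G3 (MIDI 55); C♯5 at fret 8 → A5 (MIDI 81).
55 − 81 = -26, so the two pitches are 26 semitones apart.

-26 semitones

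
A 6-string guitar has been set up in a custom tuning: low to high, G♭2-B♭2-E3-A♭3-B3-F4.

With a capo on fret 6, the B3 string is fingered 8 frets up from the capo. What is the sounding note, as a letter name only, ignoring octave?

The capo raises the open B3 by 6 semitones to F4; fretting 8 more gives B3 + 6 + 8 = B3 + 14 semitones, landing on D♭.
(Also written C♯.)

D♭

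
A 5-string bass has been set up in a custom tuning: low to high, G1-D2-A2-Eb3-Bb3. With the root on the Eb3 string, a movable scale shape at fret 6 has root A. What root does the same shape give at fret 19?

Bb

Moving from fret 6 to fret 19 shifts the root by 13 semitones.
A up 13 semitones is Bb.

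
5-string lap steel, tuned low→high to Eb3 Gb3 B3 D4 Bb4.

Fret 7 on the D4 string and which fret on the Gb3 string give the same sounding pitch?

D4 at fret 7 is D4 + 7 semitones = A4.
The open Gb3 string is 8 semitones below the open D4, so the same pitch on the Gb3 string lies at fret 7 + 8 = 15.

15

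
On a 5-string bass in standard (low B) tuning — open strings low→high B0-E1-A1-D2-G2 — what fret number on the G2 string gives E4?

21

E4 is 21 semitones above the open G2 (G–G#–A–A#–…–D–D#–E), so it sits at fret 21.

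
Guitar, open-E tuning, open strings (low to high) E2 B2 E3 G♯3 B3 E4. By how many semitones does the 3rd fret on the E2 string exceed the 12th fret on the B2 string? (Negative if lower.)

-16 semitones

E2 at fret 3 → G2 (MIDI 43); B2 at fret 12 → B3 (MIDI 59).
43 − 59 = -16, so the two pitches are 16 semitones apart.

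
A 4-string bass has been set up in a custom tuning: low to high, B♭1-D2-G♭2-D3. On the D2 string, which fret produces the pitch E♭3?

E♭3 is 13 semitones above the open D2 (D–Eb–E–F–…–Db–D–Eb), so it sits at fret 13.

13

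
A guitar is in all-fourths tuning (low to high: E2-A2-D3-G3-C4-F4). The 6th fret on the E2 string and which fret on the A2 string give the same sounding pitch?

Fret 6 on E2 is MIDI 40 + 6 = 46 (A♯2). On the A2 string (open MIDI 45), that pitch is 46 − 45 = fret 1.

1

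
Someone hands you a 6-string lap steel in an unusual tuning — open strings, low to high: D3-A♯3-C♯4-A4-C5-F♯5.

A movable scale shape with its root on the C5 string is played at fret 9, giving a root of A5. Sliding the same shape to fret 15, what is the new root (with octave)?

Moving from fret 9 to fret 15 shifts the root by 6 semitones.
A5 up 6 semitones is D♯6.

D♯6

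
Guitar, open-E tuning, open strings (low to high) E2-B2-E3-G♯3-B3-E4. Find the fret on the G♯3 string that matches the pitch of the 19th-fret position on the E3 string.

Fret 19 on E3 is MIDI 52 + 19 = 71 (B4). On the G♯3 string (open MIDI 56), that pitch is 71 − 56 = fret 15.

15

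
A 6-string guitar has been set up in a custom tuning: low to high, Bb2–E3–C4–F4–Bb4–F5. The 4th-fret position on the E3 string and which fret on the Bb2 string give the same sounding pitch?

10

Fret 4 on E3 is MIDI 52 + 4 = 56 (Ab3). On the Bb2 string (open MIDI 46), that pitch is 56 − 46 = fret 10.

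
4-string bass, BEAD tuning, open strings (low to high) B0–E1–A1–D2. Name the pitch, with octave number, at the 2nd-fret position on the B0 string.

B0 is MIDI 23. Adding 2 gives 25, which is C#1.
(Equivalently spelled Db1.)

C#1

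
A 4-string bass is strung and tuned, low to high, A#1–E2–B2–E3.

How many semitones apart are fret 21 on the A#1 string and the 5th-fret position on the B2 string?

3 semitones

A#1 at fret 21 → G3 (MIDI 55); B2 at fret 5 → E3 (MIDI 52).
55 − 52 = 3, so the two pitches are 3 semitones apart, with G3 the higher.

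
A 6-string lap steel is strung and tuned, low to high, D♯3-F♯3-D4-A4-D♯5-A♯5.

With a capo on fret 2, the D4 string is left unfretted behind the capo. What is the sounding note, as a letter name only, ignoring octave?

The capo raises the open D4 by 2 semitones to E4; fretting 0 more gives D4 + 2 + 0 = D4 + 2 semitones, landing on E.

E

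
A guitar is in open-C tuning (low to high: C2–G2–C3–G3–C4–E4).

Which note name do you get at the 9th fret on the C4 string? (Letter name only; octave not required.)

The open C4 string plus 9 semitones: C–C#–D–D#–E–F–F#–G–G#–A.

A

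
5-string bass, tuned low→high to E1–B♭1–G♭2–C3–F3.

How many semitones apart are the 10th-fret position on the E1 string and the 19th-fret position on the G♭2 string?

E1 at fret 10 → D2 (MIDI 38); G♭2 at fret 19 → D♭4 (MIDI 61).
38 − 61 = -23, so the two pitches are 23 semitones apart, with D♭4 the higher.

23 semitones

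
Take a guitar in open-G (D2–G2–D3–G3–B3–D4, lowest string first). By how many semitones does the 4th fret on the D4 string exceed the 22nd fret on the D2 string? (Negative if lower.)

6 semitones

D4 at fret 4 → F♯4 (MIDI 66); D2 at fret 22 → C4 (MIDI 60).
66 − 60 = 6, so the two pitches are 6 semitones apart.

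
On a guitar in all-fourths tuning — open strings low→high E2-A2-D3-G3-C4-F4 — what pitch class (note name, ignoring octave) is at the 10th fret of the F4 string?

F4 is MIDI 65. Adding 10 gives 75; 75 mod 12 = 3, i.e. D#.

D#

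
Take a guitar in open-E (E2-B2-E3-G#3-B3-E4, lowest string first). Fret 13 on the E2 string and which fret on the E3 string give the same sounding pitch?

Fret 13 on E2 is MIDI 40 + 13 = 53 (F3). On the E3 string (open MIDI 52), that pitch is 53 − 52 = fret 1.

1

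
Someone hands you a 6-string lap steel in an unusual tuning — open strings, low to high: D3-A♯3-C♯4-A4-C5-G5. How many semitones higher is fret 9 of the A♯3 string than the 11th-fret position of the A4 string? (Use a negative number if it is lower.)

A♯3 at fret 9 → G4 (MIDI 67); A4 at fret 11 → G♯5 (MIDI 80).
67 − 80 = -13, so the two pitches are 13 semitones apart.

-13 semitones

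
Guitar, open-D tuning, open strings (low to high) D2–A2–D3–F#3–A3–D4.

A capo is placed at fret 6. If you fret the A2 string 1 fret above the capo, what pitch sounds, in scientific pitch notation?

The capo raises the open A2 by 6 semitones to D#3; fretting 1 more gives A2 + 6 + 1 = A2 + 7 semitones = E3.

E3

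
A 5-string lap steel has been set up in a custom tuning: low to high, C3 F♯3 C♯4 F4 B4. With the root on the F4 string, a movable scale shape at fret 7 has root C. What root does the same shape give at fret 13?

F♯

Moving from fret 7 to fret 13 shifts the root by 6 semitones.
C up 6 semitones is F♯.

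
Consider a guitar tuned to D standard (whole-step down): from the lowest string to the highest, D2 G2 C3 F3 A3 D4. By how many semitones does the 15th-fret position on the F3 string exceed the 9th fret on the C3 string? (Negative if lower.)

11 semitones

F3 at fret 15 → G#4 (MIDI 68); C3 at fret 9 → A3 (MIDI 57).
68 − 57 = 11, so the two pitches are 11 semitones apart.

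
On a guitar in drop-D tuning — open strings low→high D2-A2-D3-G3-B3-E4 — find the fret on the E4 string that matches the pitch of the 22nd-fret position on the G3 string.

Fret 22 on G3 is MIDI 55 + 22 = 77 (F5). On the E4 string (open MIDI 64), that pitch is 77 − 64 = fret 13.

13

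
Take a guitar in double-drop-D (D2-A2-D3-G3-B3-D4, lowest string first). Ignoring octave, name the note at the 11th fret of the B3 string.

Each fret is one semitone, so B3 + 11 = A#.
(Equivalently spelled Bb.)

A#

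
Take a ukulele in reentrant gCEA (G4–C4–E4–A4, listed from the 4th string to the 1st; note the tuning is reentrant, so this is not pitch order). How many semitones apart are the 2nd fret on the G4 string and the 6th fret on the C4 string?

3 semitones

G4 at fret 2 → A4 (MIDI 69); C4 at fret 6 → F♯4 (MIDI 66).
69 − 66 = 3, so the two pitches are 3 semitones apart, with A4 the higher.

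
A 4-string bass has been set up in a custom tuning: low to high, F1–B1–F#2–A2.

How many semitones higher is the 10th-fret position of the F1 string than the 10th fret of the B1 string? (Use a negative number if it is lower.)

-6 semitones

F1 at fret 10 → D#2 (MIDI 39); B1 at fret 10 → A2 (MIDI 45).
39 − 45 = -6, so the two pitches are 6 semitones apart.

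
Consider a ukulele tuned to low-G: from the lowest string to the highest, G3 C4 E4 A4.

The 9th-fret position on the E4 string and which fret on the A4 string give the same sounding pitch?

4

E4 at fret 9 is E4 + 9 semitones = C#5.
The open A4 string is 5 semitones above the open E4, so the same pitch on the A4 string lies at fret 9 − 5 = 4.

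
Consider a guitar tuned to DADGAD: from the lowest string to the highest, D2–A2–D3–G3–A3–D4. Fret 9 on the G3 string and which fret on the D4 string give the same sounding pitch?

G3 at fret 9 is G3 + 9 semitones = E4.
The open D4 string is 7 semitones above the open G3, so the same pitch on the D4 string lies at fret 9 − 7 = 2.

2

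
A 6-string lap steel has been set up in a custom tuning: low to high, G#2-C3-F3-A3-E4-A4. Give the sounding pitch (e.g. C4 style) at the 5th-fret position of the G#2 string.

C#3

G#2 is MIDI 44. Adding 5 gives 49, which is C#3.
(Equivalently spelled Db3.)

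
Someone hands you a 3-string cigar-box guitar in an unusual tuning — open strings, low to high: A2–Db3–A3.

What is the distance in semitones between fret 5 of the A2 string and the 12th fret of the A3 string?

19 semitones

A2 at fret 5 → D3 (MIDI 50); A3 at fret 12 → A4 (MIDI 69).
50 − 69 = -19, so the two pitches are 19 semitones apart, with A4 the higher.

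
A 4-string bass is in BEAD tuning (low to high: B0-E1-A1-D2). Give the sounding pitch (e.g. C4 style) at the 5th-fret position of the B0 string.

E1

The open B0 string plus 5 semitones: B–C–C#–D–D#–E.
The walk passes from B into C once, so the octave number goes from 0 to 1.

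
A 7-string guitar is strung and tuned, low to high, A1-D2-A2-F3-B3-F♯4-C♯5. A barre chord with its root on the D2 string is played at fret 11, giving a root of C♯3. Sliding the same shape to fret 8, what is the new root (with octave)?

Moving from fret 11 to fret 8 shifts the root by -3 semitones.
C♯3 down 3 semitones is A♯2.

A♯2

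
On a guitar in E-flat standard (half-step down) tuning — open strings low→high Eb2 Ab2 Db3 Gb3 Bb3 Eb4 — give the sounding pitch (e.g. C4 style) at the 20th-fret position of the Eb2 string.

Eb2 is MIDI 39. Adding 20 gives 59, which is B3.

B3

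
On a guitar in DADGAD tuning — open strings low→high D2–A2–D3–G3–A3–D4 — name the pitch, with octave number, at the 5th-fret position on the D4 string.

Each fret is one semitone, so D4 + 5 = G4.

G4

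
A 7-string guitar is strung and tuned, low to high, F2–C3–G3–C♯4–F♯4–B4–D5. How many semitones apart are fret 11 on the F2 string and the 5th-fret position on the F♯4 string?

19 semitones

F2 at fret 11 → E3 (MIDI 52); F♯4 at fret 5 → B4 (MIDI 71).
52 − 71 = -19, so the two pitches are 19 semitones apart, with B4 the higher.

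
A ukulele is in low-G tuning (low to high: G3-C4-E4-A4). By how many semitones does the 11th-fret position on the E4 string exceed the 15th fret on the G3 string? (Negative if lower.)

5 semitones

E4 at fret 11 → D#5 (MIDI 75); G3 at fret 15 → A#4 (MIDI 70).
75 − 70 = 5, so the two pitches are 5 semitones apart.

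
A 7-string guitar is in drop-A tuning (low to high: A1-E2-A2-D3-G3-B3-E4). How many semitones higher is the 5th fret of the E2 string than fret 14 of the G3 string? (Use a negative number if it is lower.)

-24 semitones

E2 at fret 5 → A2 (MIDI 45); G3 at fret 14 → A4 (MIDI 69).
45 − 69 = -24, so the two pitches are 24 semitones apart.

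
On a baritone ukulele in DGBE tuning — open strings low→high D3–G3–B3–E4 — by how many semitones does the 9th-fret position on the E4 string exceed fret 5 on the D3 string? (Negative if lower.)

18 semitones

E4 at fret 9 → C#5 (MIDI 73); D3 at fret 5 → G3 (MIDI 55).
73 − 55 = 18, so the two pitches are 18 semitones apart.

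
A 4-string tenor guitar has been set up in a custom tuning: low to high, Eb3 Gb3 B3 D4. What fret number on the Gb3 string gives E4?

E4 is 10 semitones above the open Gb3 (Gb–G–Ab–A–…–D–Eb–E), so it sits at fret 10.

10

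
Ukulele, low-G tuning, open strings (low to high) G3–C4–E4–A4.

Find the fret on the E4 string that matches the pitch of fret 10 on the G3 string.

1

G3 at fret 10 is G3 + 10 semitones = F4.
The open E4 string is 9 semitones above the open G3, so the same pitch on the E4 string lies at fret 10 − 9 = 1.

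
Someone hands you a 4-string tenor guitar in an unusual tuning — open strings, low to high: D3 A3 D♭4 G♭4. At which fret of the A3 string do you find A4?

A4 is 12 semitones above the open A3 (A–Bb–B–C–…–G–Ab–A), so it sits at fret 12.

12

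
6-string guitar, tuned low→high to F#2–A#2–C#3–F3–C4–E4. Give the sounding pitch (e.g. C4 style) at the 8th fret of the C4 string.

G#4

Each fret is one semitone, so C4 + 8 = G#4.
(Equivalently spelled Ab4.)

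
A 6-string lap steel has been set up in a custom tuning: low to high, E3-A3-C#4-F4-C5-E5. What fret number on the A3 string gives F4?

8

F4 is 8 semitones above the open A3 (A–A#–B–C–C#–D–D#–E–F), so it sits at fret 8.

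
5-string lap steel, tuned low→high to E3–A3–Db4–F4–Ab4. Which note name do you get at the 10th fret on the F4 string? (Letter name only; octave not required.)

Eb

F4 is MIDI 65. Adding 10 gives 75; 75 mod 12 = 3, i.e. Eb.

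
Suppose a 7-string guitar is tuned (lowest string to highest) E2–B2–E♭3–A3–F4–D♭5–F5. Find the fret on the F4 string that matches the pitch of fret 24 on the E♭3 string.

E♭3 at fret 24 is E♭3 + 24 semitones = E♭5.
The open F4 string is 14 semitones above the open E♭3, so the same pitch on the F4 string lies at fret 24 − 14 = 10.

10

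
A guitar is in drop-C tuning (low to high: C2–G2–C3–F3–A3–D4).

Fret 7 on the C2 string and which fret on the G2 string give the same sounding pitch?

C2 at fret 7 is C2 + 7 semitones = G2.
The open G2 string is 7 semitones above the open C2, so the same pitch on the G2 string lies at fret 7 − 7 = 0.

0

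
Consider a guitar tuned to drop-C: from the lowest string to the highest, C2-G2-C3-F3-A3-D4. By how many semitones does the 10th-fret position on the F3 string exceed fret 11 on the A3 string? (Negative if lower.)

-5 semitones

F3 at fret 10 → D#4 (MIDI 63); A3 at fret 11 → G#4 (MIDI 68).
63 − 68 = -5, so the two pitches are 5 semitones apart.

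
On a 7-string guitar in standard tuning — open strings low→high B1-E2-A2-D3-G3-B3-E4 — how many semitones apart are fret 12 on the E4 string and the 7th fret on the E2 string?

29 semitones

E4 at fret 12 → E5 (MIDI 76); E2 at fret 7 → B2 (MIDI 47).
76 − 47 = 29, so the two pitches are 29 semitones apart, with E5 the higher.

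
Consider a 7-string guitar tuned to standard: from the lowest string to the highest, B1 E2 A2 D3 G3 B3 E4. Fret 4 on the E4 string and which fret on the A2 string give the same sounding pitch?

23

E4 at fret 4 is E4 + 4 semitones = G♯4.
The open A2 string is 19 semitones below the open E4, so the same pitch on the A2 string lies at fret 4 + 19 = 23.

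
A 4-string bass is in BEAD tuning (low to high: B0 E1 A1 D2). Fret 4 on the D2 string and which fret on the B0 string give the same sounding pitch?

Fret 4 on D2 is MIDI 38 + 4 = 42 (F♯2). On the B0 string (open MIDI 23), that pitch is 42 − 23 = fret 19.

19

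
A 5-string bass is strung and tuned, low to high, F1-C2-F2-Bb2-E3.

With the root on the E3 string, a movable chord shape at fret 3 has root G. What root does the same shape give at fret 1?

Moving from fret 3 to fret 1 shifts the root by -2 semitones.
G down 2 semitones is F.

F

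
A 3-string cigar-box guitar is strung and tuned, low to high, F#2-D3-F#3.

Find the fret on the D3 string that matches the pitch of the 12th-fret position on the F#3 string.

16

Fret 12 on F#3 is MIDI 54 + 12 = 66 (F#4). On the D3 string (open MIDI 50), that pitch is 66 − 50 = fret 16.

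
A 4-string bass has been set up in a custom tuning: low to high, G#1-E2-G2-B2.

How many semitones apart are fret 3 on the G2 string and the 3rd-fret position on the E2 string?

3 semitones

G2 at fret 3 → A#2 (MIDI 46); E2 at fret 3 → G2 (MIDI 43).
46 − 43 = 3, so the two pitches are 3 semitones apart, with A#2 the higher.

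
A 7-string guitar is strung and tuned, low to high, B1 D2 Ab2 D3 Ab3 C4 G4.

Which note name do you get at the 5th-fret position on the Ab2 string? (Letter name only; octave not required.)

The open Ab2 string plus 5 semitones: Ab–A–Bb–B–C–Db.
(Equivalently spelled C#.)

Db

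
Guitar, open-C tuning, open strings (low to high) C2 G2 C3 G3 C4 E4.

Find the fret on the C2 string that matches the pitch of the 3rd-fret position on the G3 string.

G3 at fret 3 is G3 + 3 semitones = A♯3.
The open C2 string is 19 semitones below the open G3, so the same pitch on the C2 string lies at fret 3 + 19 = 22.

22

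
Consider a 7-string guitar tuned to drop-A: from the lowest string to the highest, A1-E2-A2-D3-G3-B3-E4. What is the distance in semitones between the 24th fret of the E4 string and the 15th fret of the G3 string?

E4 at fret 24 → E6 (MIDI 88); G3 at fret 15 → A#4 (MIDI 70).
88 − 70 = 18, so the two pitches are 18 semitones apart, with E6 the higher.

18 semitones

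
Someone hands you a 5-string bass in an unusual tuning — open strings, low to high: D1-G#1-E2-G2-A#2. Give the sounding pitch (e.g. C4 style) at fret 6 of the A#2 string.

E3

The open A#2 string plus 6 semitones: A#–B–C–C#–D–D#–E.
The walk passes from B into C once, so the octave number goes from 2 to 3.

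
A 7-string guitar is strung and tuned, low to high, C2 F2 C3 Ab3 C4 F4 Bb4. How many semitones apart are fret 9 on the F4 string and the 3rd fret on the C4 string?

11 semitones

F4 at fret 9 → D5 (MIDI 74); C4 at fret 3 → Eb4 (MIDI 63).
74 − 63 = 11, so the two pitches are 11 semitones apart, with D5 the higher.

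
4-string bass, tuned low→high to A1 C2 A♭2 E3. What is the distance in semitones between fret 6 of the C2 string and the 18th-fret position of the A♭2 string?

C2 at fret 6 → G♭2 (MIDI 42); A♭2 at fret 18 → D4 (MIDI 62).
42 − 62 = -20, so the two pitches are 20 semitones apart, with D4 the higher.

20 semitones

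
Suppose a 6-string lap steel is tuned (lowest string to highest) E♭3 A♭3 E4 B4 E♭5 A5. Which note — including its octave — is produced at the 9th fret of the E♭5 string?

E♭5 is MIDI 75. Adding 9 gives 84, which is C6.

C6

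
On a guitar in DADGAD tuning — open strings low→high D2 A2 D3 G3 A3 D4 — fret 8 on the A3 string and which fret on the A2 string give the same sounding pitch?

20

A3 at fret 8 is A3 + 8 semitones = F4.
The open A2 string is 12 semitones below the open A3, so the same pitch on the A2 string lies at fret 8 + 12 = 20.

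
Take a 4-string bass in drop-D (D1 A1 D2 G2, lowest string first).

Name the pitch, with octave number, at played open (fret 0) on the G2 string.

Fret 0 is the open string itself, so the pitch is just G2.

G2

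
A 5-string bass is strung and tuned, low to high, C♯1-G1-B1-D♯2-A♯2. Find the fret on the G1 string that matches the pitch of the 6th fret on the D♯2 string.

Fret 6 on D♯2 is MIDI 39 + 6 = 45 (A2). On the G1 string (open MIDI 31), that pitch is 45 − 31 = fret 14.

14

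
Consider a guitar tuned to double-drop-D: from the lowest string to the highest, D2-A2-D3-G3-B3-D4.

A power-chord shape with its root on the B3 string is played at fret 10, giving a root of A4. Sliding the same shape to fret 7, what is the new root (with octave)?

F#4

Moving from fret 10 to fret 7 shifts the root by -3 semitones.
A4 down 3 semitones is F#4.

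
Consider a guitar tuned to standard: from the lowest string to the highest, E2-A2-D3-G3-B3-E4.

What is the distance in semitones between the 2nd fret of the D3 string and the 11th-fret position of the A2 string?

4 semitones

D3 at fret 2 → E3 (MIDI 52); A2 at fret 11 → G♯3 (MIDI 56).
52 − 56 = -4, so the two pitches are 4 semitones apart, with G♯3 the higher.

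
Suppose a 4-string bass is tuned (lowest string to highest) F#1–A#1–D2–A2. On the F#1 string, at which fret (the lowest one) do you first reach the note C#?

7

From F#1, count semitones up the chromatic scale until reaching C#: F#–G–G#–A–A#–B–C–C# — 7 steps.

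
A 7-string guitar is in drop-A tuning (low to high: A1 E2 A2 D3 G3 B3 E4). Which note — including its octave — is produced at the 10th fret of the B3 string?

A4

The open B3 string plus 10 semitones: B–C–C#–D–…–G–G#–A.
The walk passes from B into C once, so the octave number goes from 3 to 4.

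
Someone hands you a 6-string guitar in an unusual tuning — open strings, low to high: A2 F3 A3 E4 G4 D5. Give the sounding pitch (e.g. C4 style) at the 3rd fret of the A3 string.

C4

The open A3 string plus 3 semitones: A–A#–B–C.
The walk passes from B into C once, so the octave number goes from 3 to 4.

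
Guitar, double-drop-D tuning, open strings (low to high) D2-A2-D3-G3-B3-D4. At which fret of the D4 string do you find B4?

9

B4 is 9 semitones above the open D4 (D–D#–E–F–F#–G–G#–A–A#–B), so it sits at fret 9.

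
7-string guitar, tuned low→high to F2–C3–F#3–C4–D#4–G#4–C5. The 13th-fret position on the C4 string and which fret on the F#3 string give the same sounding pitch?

C4 at fret 13 is C4 + 13 semitones = C#5.
The open F#3 string is 6 semitones below the open C4, so the same pitch on the F#3 string lies at fret 13 + 6 = 19.

19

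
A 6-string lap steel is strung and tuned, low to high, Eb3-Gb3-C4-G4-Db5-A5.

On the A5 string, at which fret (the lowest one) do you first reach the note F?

From A5, count semitones up the chromatic scale until reaching F: A–Bb–B–C–Db–D–Eb–E–F — 8 steps.

8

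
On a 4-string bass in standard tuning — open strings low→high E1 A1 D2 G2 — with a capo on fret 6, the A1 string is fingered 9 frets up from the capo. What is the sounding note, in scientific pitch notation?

The capo raises the open A1 by 6 semitones to D♯2; fretting 9 more gives A1 + 6 + 9 = A1 + 15 semitones = C3.

C3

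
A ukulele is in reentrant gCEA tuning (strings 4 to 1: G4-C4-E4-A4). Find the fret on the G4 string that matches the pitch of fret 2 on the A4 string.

4

Fret 2 on A4 is MIDI 69 + 2 = 71 (B4). On the G4 string (open MIDI 67), that pitch is 71 − 67 = fret 4.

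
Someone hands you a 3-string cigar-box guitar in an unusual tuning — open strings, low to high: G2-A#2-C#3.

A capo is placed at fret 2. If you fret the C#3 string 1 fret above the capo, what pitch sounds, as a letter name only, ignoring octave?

The capo raises the open C#3 by 2 semitones to D#3; fretting 1 more gives C#3 + 2 + 1 = C#3 + 3 semitones, landing on E.

E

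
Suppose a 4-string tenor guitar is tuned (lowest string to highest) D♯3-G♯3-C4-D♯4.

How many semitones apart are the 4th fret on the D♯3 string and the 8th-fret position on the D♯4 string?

16 semitones

D♯3 at fret 4 → G3 (MIDI 55); D♯4 at fret 8 → B4 (MIDI 71).
55 − 71 = -16, so the two pitches are 16 semitones apart, with B4 the higher.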